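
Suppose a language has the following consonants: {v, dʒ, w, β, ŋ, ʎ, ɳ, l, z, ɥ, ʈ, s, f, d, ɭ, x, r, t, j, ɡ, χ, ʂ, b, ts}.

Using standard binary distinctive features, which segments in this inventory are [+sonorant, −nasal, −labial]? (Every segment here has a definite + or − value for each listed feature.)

Checking each segment against [+sonorant], [−nasal], [−labial]: /ʎ/ (palatal lateral approximant), /l/ (alveolar lateral approximant), /ɭ/ (retroflex lateral approximant), /r/ (alveolar trill), /j/ (palatal glide) satisfy every feature; every other segment in the inventory fails at least one.

ʎ, l, ɭ, r, j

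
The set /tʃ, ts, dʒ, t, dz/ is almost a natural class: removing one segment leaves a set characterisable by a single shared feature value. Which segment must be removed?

t

The remaining segments after removing /t/ share [+delayed release]; /t/ (voiceless alveolar stop) is [−delayed release]. For every other candidate removal, the leftover set fails to share any single feature value that the removed segment lacks.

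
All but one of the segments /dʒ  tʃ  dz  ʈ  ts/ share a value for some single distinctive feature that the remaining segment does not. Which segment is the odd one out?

[delayed release] (equivalently [strident]) groups all but one: /dʒ, dz, tʃ, ts/ share [+delayed release] while /ʈ/ (voiceless retroflex stop) alone is [−delayed release]. Removing any other segment would not leave a single-feature class that excludes it.

ʈ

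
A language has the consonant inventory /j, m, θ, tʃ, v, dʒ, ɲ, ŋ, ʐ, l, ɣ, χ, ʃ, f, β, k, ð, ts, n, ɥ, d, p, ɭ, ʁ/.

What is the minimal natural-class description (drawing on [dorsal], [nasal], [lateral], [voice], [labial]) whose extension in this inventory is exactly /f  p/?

[−voice, +labial]

The class [−voice], [+labial] has exactly /f, p/ as its extension in this inventory. No smaller conjunction from the listed features achieves this: [+labial] alone would also admit /m, v, β, ɥ/; [−voice] alone would also admit /θ, tʃ, χ, ʃ, …/; and checking the remaining single features turns up none with this extension.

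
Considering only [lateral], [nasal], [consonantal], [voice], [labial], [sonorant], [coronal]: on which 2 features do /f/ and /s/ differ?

[labial], [coronal]

The two segments share [-lateral], [-nasal], [+consonantal], [-voice], [-sonorant]. The only features from the list on which they differ: /f/ is [+labial] while /s/ is [-labial]; /f/ is [-coronal] while /s/ is [+coronal].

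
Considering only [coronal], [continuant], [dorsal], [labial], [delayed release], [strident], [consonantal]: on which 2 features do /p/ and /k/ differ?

[labial], [dorsal]

/p/ (voiceless bilabial stop) and /k/ (voiceless velar stop) agree on [−coronal], [−continuant], [−delayed release], [−strident], [+consonantal]. They differ on [labial] (/p/ [+], /k/ [−]), [dorsal] (/p/ [−], /k/ [+]).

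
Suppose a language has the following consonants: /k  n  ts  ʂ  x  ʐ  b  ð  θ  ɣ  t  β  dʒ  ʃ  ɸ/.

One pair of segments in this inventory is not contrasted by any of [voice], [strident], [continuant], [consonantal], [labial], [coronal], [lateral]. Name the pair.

Both /ʃ/ and /ʂ/ are [−voice], [+strident], [+continuant], [+consonantal], [−labial], [+coronal], [−lateral]. Since the list omits [distributed] — which does distinguish the voiceless postalveolar fricative from the voiceless retroflex fricative — this pair collapses; all other pairs remain distinct.

ʃ, ʂ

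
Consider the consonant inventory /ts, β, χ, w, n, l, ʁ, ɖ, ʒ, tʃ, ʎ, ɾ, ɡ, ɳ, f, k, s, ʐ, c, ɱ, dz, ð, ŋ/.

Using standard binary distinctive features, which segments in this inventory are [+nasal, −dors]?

n, ɳ, ɱ

First, the [+nasal] segments are /n, ɳ, ɱ, ŋ/.
Within that set, [−dorsal] leaves /n, ɳ, ɱ/.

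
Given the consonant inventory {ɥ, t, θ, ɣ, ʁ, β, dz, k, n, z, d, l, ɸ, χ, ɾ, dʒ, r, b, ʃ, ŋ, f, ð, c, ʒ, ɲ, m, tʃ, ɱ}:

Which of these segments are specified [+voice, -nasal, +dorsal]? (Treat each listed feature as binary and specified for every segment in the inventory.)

ɥ, ɣ, ʁ

Eliminate segments failing any feature: /t, θ, k, ɸ, χ, ʃ, f, c, tʃ/ are [-voice]; /β, dz, z, d, l, ɾ, dʒ, r, b, ð, ʒ/ are [-dorsal]; /n, ŋ, ɲ, m, ɱ/ are [+nasal]. The remaining /ɥ, ɣ, ʁ/ satisfy [+voice], [-nasal], [+dorsal].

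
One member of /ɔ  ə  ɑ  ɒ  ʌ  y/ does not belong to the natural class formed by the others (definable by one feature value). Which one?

y

The remaining segments after removing /y/ share [-high]; /y/ (high front rounded tense vowel) is [+high]. For every other candidate removal, the leftover set fails to share any single feature value that the removed segment lacks.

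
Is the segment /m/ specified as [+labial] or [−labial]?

[+labial]

/m/ is the bilabial nasal, hence [+labial].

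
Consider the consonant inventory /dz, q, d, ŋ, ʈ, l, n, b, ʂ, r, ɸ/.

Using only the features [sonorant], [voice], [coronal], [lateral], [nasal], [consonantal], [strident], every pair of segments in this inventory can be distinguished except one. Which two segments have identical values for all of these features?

/ɸ/ (voiceless bilabial fricative) and /q/ (voiceless uvular stop) are both [−sonorant], [−voice], [−coronal], [−lateral], [−nasal], [+consonantal], [−strident], so none of the listed features separates them. (They do differ in [continuant], [labial] and [dorsal], which are not among the given features.) Every other pair in the inventory differs on at least one listed feature.

ɸ, q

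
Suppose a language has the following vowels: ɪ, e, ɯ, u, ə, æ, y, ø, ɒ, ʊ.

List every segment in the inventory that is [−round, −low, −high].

e, ə

Eliminate segments failing any feature: /ɪ, ɯ/ are [+high]; /u, y, ø, ɒ, ʊ/ are [+round]; /æ/ is [+low]. The remaining /e, ə/ satisfy [−round], [−low], [−high].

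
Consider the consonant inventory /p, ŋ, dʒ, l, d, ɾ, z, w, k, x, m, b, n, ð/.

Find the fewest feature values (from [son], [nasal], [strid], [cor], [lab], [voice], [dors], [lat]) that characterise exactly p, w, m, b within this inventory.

[+lab]

/p, w, m, b/ are exactly the [+labial] segments in the inventory, so a single feature suffices.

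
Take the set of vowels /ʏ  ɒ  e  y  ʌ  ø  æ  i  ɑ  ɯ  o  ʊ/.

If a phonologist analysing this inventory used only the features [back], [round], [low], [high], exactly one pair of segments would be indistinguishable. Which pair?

y, ʏ

/y/ (high front rounded tense vowel) and /ʏ/ (high front rounded lax vowel) are both [−back], [+round], [−low], [+high], so none of the listed features separates them. (They do differ in [tense], which is not among the given features.) Every other pair in the inventory differs on at least one listed feature.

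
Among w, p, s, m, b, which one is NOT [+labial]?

s

/s/ is the voiceless alveolar fricative, which is [−labial]; the rest — /m, w, p, b/ — are [+labial].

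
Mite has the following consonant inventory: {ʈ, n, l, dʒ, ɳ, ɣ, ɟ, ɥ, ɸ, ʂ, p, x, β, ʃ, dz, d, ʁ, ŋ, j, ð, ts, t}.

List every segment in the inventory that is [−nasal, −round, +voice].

l, dʒ, ɣ, ɟ, β, dz, d, ʁ, j, ð

Eliminate segments failing any feature: /ʈ, ɸ, ʂ, p, x, ʃ, ts, t/ are [−voice]; /n, ɳ, ŋ/ are [+nasal]; /ɥ/ is [+round]. The remaining /l, dʒ, ɣ, ɟ, β, dz, d, ʁ, j, ð/ satisfy [−nasal], [−round], [+voice].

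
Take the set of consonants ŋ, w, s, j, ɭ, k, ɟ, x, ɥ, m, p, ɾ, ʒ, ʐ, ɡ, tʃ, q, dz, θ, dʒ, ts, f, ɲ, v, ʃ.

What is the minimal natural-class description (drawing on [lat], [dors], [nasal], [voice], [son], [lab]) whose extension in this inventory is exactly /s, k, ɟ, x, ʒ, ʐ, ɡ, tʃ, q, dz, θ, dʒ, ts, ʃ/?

Every target segment is [-sonorant], [-labial]; each remaining inventory member fails at least one of these. Each conjunct is needed — [-labial] alone would also admit /ŋ, j, ɭ, ɾ, …/; [-sonorant] alone would also admit /p, f, v/ — and no other single listed feature has exactly this extension, so two is the minimum.

[-son, -lab]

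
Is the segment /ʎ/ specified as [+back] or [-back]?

[-back]

As the palatal lateral approximant, /ʎ/ is [-back].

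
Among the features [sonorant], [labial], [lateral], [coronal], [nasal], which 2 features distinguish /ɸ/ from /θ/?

/ɸ/ is the voiceless bilabial fricative and /θ/ is the voiceless dental fricative. Both are [-sonorant], [-lateral], [-nasal]. /ɸ/ is [+labial] while /θ/ is [-labial]; /ɸ/ is [-coronal] while /θ/ is [+coronal], so the distinguishing features are [labial], [coronal].

[labial], [coronal]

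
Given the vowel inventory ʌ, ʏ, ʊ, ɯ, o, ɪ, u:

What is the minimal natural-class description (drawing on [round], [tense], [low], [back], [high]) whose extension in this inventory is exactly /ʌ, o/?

The target set is precisely the extension of [−high] in this inventory.

[−high]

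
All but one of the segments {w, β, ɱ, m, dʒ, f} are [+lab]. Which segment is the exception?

/ɱ, m, β, w, f/ are all [+labial]; /dʒ/ (voiced postalveolar affricate) is [−labial].

dʒ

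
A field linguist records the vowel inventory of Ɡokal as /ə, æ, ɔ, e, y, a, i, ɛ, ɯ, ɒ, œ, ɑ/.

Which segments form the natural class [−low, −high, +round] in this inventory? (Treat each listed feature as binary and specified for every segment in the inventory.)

Eliminate segments failing any feature: /ə, e, ɛ/ are [−round]; /æ, a, ɒ, ɑ/ are [+low]; /y, i, ɯ/ are [+high]. The remaining /ɔ, œ/ satisfy [−low], [−high], [+round].

ɔ, œ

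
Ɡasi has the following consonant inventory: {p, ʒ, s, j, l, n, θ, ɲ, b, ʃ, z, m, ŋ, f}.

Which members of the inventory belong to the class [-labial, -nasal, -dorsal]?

The [-labial] segments are /ʒ, s, j, l, n, θ, ɲ, ʃ, z, ŋ/.
Intersecting with [-nasal] gives /ʒ, s, j, l, θ, ʃ, z/.
Among these, [-dorsal] leaves /ʒ, s, l, θ, ʃ, z/.

ʒ, s, l, θ, ʃ, z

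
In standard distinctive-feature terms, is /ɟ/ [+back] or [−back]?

[−back]

/ɟ/ is the voiced palatal stop. The feature [back] marks segments produced with the tongue body retracted; /ɟ/ lacks this property, so it is [−back].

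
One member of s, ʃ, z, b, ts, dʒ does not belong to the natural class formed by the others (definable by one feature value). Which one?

b

/s, ts, ʃ, dʒ, z/ are all [+strident], but /b/ (voiced bilabial stop) is [-strident]. No other single segment can be removed to leave a set sharing one feature value that the removed segment lacks, so /b/ is the odd one out.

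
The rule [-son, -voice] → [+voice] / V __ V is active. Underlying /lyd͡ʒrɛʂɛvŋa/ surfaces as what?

[lyd͡ʒrɛʐɛvŋa]

Only /ʂ/ occurs between two vowels (/ɛ/ __ /ɛ/) and matches the structural description. It is a voiceless retroflex fricative, so [-son, -voice] holds; changing it to [+voice] with all other features held fixed yields /ʐ/ (voiced retroflex fricative). No other segment meets both the structural description and the environment, so the output is [lyd͡ʒrɛʐɛvŋa].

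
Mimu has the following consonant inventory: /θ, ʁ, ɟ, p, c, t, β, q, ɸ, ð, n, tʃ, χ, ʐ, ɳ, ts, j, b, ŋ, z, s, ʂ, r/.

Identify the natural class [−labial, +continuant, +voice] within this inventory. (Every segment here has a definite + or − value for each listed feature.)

Eliminate segments failing any feature: /θ, χ, s, ʂ/ are [−voice]; /ɟ, c, t, q, n, tʃ, ɳ, ts, ŋ/ are [−continuant]; /p, β, ɸ, b/ are [+labial]. The remaining /ʁ, ð, ʐ, j, z, r/ satisfy [−labial], [+continuant], [+voice].

ʁ, ð, ʐ, j, z, r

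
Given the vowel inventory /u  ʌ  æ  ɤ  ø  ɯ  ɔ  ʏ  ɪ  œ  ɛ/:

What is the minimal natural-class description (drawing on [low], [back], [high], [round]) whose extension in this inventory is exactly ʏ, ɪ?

/ʏ, ɪ/ are all [+high], [-back], and no other segment in the inventory matches both values. Dropping any one of them over-generates: [-back] alone would also admit /æ, ø, œ, ɛ/; [+high] alone would also admit /u, ɯ/. No other single listed feature picks out exactly this set either, so fewer than two features will not do.

[+high, -back]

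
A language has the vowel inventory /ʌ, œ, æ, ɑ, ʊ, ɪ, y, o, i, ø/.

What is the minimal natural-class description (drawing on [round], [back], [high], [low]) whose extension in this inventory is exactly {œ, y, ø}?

The class [−back], [+round] has exactly /œ, y, ø/ as its extension in this inventory. No smaller conjunction from the listed features achieves this: [+round] alone would also admit /ʊ, o/; [−back] alone would also admit /æ, ɪ, i/; and checking the remaining single features turns up none with this extension.

[−back, +round]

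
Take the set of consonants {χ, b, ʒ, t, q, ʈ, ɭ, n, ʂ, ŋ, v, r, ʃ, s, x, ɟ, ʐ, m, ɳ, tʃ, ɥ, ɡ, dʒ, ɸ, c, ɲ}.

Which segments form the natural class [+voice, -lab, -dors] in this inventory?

ʒ, ɭ, n, r, ʐ, ɳ, dʒ

Checking each segment against [+voice], [-labial], [-dorsal]: /ʒ/ (voiced postalveolar fricative), /ɭ/ (retroflex lateral approximant), /n/ (alveolar nasal), /r/ (alveolar trill), /ʐ/ (voiced retroflex fricative), /ɳ/ (retroflex nasal), among others, satisfy every feature; every other segment in the inventory fails at least one.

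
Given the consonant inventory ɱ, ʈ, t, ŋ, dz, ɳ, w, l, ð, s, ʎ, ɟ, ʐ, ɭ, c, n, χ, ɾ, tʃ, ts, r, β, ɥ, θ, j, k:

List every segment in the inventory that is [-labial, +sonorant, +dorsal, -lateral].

ŋ, j

Checking each segment against [-labial], [+sonorant], [+dorsal], [-lateral]: /ŋ/ (velar nasal), /j/ (palatal glide) satisfy every feature; every other segment in the inventory fails at least one.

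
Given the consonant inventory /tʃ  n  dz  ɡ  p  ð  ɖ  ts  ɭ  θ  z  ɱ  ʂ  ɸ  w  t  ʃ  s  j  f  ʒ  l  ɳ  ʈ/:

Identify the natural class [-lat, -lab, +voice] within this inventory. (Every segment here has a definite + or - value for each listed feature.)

Among the inventory, the [-lateral] segments are /tʃ, n, dz, ɡ, p, ð, ɖ, ts, θ, z, ɱ, ʂ, ɸ, w, t, ʃ, s, j, f, ʒ, ɳ, ʈ/.
Intersecting with [-labial] gives /tʃ, n, dz, ɡ, ð, ɖ, ts, θ, z, ʂ, t, ʃ, s, j, ʒ, ɳ, ʈ/.
Within that set, [+voice] leaves /n, dz, ɡ, ð, ɖ, z, j, ʒ, ɳ/.

n, dz, ɡ, ð, ɖ, z, j, ʒ, ɳ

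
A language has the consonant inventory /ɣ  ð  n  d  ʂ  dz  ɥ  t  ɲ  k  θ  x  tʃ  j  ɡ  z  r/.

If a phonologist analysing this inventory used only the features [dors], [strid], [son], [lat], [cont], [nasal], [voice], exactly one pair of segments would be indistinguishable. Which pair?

ɥ, j

Both /ɥ/ and /j/ are [+dorsal], [−strident], [+sonorant], [−lateral], [+continuant], [−nasal], [+voice]. Since the list omits [labial] and [round] — which do distinguish the labial-palatal glide from the palatal glide — this pair collapses; all other pairs remain distinct.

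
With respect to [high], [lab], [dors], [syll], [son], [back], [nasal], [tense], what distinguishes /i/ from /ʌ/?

[high], [back], [tense]

/i/ (high front unrounded tense vowel) and /ʌ/ (mid back unrounded lax vowel) agree on [-labial], [+dorsal], [+syllabic], [+sonorant], [-nasal]. They differ on [high] (/i/ [+], /ʌ/ [-]), [back] (/i/ [-], /ʌ/ [+]), [tense] (/i/ [+], /ʌ/ [-]).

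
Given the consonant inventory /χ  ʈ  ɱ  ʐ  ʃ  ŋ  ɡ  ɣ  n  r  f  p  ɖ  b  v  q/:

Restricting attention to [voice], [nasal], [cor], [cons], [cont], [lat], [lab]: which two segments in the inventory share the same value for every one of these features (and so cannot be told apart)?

Both /r/ and /ʐ/ are [+voice], [-nasal], [+coronal], [+consonantal], [+continuant], [-lateral], [-labial]. Since the list omits [sonorant], [strident] and [anterior] — which do distinguish the alveolar trill from the voiced retroflex fricative — this pair collapses; all other pairs remain distinct.

r, ʐ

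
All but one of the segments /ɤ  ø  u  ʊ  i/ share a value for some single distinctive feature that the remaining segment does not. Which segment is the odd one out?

ʊ

/i, ø, ɤ, u/ are all [+tense], but /ʊ/ (high back rounded lax vowel) is [−tense]. No other single segment can be removed to leave a set sharing one feature value that the removed segment lacks, so /ʊ/ is the odd one out.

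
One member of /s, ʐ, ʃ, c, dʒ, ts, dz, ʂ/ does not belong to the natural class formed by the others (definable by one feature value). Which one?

/ʃ, ts, ʂ, ʐ, dz, s, dʒ/ are all [+strident], but /c/ (voiceless palatal stop) is [−strident]. No other single segment can be removed to leave a set sharing one feature value that the removed segment lacks, so /c/ is the odd one out.

c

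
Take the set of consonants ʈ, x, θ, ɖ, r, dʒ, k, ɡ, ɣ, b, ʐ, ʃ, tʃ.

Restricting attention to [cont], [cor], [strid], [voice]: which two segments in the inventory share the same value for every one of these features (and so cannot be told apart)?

Both /b/ and /ɡ/ are [−continuant], [−coronal], [−strident], [+voice]. Since the list omits [labial] and [dorsal] — which do distinguish the voiced bilabial stop from the voiced velar stop — this pair collapses; all other pairs remain distinct.

b, ɡ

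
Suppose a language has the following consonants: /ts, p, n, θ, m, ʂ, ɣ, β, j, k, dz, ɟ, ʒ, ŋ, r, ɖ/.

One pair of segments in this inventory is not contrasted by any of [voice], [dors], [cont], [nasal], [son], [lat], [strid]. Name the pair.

Both /m/ and /n/ are [+voice], [−dorsal], [−continuant], [+nasal], [+sonorant], [−lateral], [−strident]. Since the list omits [labial] and [coronal] — which do distinguish the bilabial nasal from the alveolar nasal — this pair collapses; all other pairs remain distinct.

m, n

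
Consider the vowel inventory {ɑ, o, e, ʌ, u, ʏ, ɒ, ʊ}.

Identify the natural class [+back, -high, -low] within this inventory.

o, ʌ

Eliminate segments failing any feature: /ɑ, ɒ/ are [+low]; /e, ʏ/ are [-back]; /u, ʊ/ are [+high]. The remaining /o, ʌ/ satisfy [+back], [-high], [-low].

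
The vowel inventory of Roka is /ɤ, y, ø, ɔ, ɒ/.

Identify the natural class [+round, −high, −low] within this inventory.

ø, ɔ

Checking each segment against [+round], [−high], [−low]: /ø/ (mid front rounded tense vowel), /ɔ/ (mid back rounded lax vowel) satisfy every feature; every other segment in the inventory fails at least one.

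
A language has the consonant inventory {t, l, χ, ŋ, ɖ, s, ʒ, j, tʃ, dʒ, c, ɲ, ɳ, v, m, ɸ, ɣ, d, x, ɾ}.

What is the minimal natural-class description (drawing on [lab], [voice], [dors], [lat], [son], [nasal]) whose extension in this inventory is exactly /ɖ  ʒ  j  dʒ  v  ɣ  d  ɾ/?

[+voice, -nasal, -lat]

The class [+voice], [-nasal], [-lateral] has exactly /ɖ, ʒ, j, dʒ, v, ɣ, d, ɾ/ as its extension in this inventory. No smaller conjunction from the listed features achieves this: [-nasal, -lateral] alone would also admit /t, χ, s, tʃ, …/; [+voice, -lateral] alone would also admit /ŋ, ɲ, ɳ, m/; [+voice, -nasal] alone would also admit /l/; and checking the remaining two-feature bundles turns up none with this extension.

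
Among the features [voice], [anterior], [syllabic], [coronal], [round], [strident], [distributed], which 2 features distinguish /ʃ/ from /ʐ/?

/ʃ/ (voiceless postalveolar fricative) and /ʐ/ (voiced retroflex fricative) agree on [−anterior], [−syllabic], [+coronal], [−round], [+strident]. They differ on [voice] (/ʃ/ [−], /ʐ/ [+]), [distributed] (/ʃ/ [+], /ʐ/ [−]).

[voice], [distributed]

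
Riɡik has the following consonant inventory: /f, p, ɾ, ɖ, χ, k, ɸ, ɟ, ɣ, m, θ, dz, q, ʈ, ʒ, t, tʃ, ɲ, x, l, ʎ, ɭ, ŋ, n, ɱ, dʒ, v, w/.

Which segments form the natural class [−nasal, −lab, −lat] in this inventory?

Eliminate segments failing any feature: /f, p, ɸ, v, w/ are [+labial]; /m, ɲ, ŋ, n, ɱ/ are [+nasal]; /l, ʎ, ɭ/ are [+lateral]. The remaining /ɾ, ɖ, χ, k, ɟ, ɣ, θ, dz, q, ʈ, ʒ, t, tʃ, x, dʒ/ satisfy [−nasal], [−labial], [−lateral].

ɾ, ɖ, χ, k, ɟ, ɣ, θ, dz, q, ʈ, ʒ, t, tʃ, x, dʒ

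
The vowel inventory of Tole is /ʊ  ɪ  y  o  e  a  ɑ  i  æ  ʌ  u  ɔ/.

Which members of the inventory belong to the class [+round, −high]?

Among the inventory, the [+round] segments are /ʊ, y, o, u, ɔ/.
Among these, [−high] leaves /o, ɔ/.

o, ɔ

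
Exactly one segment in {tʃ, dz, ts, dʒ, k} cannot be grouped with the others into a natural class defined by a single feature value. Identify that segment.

/ts, dʒ, dz, tʃ/ are all [+delayed release], but /k/ (voiceless velar stop) is [-delayed release]. No other single segment can be removed to leave a set sharing one feature value that the removed segment lacks, so /k/ is the odd one out.

k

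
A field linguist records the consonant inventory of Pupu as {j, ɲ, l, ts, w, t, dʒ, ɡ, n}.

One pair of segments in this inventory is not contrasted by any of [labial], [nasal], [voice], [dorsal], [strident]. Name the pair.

On the given features, /j/ and /ɡ/ have an identical profile: [-labial], [-nasal], [+voice], [+dorsal], [-strident]. No other two segments in the inventory coincide on all 5 features. (They do differ in [sonorant], [continuant] and [back], which are not among the given features.)

j, ɡ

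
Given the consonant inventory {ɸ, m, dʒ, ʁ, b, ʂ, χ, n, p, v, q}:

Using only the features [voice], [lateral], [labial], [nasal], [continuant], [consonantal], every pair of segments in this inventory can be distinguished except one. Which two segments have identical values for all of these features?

/ʂ/ (voiceless retroflex fricative) and /χ/ (voiceless uvular fricative) are both [-voice], [-lateral], [-labial], [-nasal], [+continuant], [+consonantal], so none of the listed features separates them. (They do differ in [coronal] and [dorsal], which are not among the given features.) Every other pair in the inventory differs on at least one listed feature.

ʂ, χ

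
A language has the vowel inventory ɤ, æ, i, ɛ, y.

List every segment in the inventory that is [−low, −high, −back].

The [−low] segments are /ɤ, i, ɛ, y/.
Of those, [−high] gives /ɤ, ɛ/.
Of those, [−back] leaves /ɛ/.

ɛ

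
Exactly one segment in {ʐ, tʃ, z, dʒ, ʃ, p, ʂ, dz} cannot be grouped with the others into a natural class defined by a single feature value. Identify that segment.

[strident] (equivalently [labial], [coronal]) groups all but one: /dʒ, tʃ, ʃ, ʂ, ʐ, z, dz/ share [+strident] while /p/ (voiceless bilabial stop) alone is [-strident]. Removing any other segment would not leave a single-feature class that excludes it.

p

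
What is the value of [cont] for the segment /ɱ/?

[-continuant]

As the labiodental nasal, /ɱ/ is [-continuant].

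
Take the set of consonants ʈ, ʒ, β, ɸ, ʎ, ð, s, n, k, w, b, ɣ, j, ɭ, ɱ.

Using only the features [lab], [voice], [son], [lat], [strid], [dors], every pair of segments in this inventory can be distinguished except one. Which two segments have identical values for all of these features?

b, β

Both /b/ and /β/ are [+labial], [+voice], [−sonorant], [−lateral], [−strident], [−dorsal]. Since the list omits [continuant] — which does distinguish the voiced bilabial stop from the voiced bilabial fricative — this pair collapses; all other pairs remain distinct.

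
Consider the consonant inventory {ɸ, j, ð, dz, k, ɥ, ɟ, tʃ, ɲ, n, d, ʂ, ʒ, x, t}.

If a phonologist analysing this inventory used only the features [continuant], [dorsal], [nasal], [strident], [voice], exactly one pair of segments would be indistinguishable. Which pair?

Both /ɥ/ and /j/ are [+continuant], [+dorsal], [-nasal], [-strident], [+voice]. Since the list omits [labial] and [round] — which do distinguish the labial-palatal glide from the palatal glide — this pair collapses; all other pairs remain distinct.

ɥ, j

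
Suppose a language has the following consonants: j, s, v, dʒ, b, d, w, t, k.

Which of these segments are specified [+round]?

The [+round] segments here are /w/; the remaining /j, s, v, dʒ, b, d, t, k/ are [−round].

w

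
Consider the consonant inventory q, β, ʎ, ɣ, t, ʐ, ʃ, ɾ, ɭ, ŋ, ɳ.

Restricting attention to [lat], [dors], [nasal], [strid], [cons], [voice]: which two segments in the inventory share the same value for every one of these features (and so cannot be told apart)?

On the given features, /β/ and /ɾ/ have an identical profile: [−lateral], [−dorsal], [−nasal], [−strident], [+consonantal], [+voice]. No other two segments in the inventory coincide on all 6 features. (They do differ in [sonorant], [labial] and [coronal], which are not among the given features.)

β, ɾ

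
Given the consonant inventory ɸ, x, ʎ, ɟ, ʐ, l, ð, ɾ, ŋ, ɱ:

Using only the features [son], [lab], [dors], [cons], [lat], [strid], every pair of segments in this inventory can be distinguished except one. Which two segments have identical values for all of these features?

Both /ɟ/ and /x/ are [−sonorant], [−labial], [+dorsal], [+consonantal], [−lateral], [−strident]. Since the list omits [voice], [continuant] and [back] — which do distinguish the voiced palatal stop from the voiceless velar fricative — this pair collapses; all other pairs remain distinct.

ɟ, x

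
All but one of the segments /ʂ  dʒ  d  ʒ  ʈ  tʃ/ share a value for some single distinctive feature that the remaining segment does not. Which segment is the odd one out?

[anterior] groups all but one: /ʈ, ʂ, tʃ, dʒ, ʒ/ share [-anterior] while /d/ (voiced alveolar stop) alone is [+anterior]. Removing any other segment would not leave a single-feature class that excludes it.

d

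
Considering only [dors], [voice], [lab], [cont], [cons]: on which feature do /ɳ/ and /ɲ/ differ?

/ɳ/ (retroflex nasal) and /ɲ/ (palatal nasal) agree on [+voice], [−labial], [−continuant], [+consonantal]. They differ on [dorsal] (/ɳ/ [−], /ɲ/ [+]).

[dorsal]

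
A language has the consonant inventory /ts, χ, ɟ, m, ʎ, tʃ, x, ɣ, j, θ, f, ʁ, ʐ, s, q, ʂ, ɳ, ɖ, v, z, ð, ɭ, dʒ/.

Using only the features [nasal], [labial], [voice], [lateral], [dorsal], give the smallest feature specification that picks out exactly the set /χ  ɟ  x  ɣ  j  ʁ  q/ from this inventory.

The class [−lateral], [+dorsal] has exactly /χ, ɟ, x, ɣ, j, ʁ, q/ as its extension in this inventory. No smaller conjunction from the listed features achieves this: [+dorsal] alone would also admit /ʎ/; [−lateral] alone would also admit /ts, m, tʃ, θ, …/; and checking the remaining single features turns up none with this extension.

[−lateral, +dorsal]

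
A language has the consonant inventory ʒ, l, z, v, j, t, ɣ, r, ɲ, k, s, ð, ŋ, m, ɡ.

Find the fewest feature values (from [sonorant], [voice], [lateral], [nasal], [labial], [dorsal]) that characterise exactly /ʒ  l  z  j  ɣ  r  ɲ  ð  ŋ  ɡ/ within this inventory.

[+voice, -labial]

/ʒ, l, z, j, ɣ, r, ɲ, ð, ŋ, ɡ/ are all [+voice], [-labial], and no other segment in the inventory matches both values. Dropping any one of them over-generates: [-labial] alone would also admit /t, k, s/; [+voice] alone would also admit /v, m/. No other single listed feature picks out exactly this set either, so fewer than two features will not do.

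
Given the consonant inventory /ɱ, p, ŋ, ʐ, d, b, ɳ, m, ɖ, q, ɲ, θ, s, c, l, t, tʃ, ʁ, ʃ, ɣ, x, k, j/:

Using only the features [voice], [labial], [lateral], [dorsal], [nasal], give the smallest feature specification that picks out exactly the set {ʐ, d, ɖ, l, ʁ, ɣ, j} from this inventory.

Every target segment is [+voice], [−nasal], [−labial]; each remaining inventory member fails at least one of these. Each conjunct is needed — [−nasal, −labial] alone would also admit /q, θ, s, c, …/; [+voice, −labial] alone would also admit /ŋ, ɳ, ɲ/; [+voice, −nasal] alone would also admit /b/ — and no other combination of two listed features has exactly this extension, so three is the minimum.

[+voice, −nasal, −labial]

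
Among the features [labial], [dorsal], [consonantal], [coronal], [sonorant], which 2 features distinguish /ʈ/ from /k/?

[coronal], [dorsal]

The two segments share [−labial], [+consonantal], [−sonorant]. The only features from the list on which they differ: /ʈ/ is [+coronal] while /k/ is [−coronal]; /ʈ/ is [−dorsal] while /k/ is [+dorsal].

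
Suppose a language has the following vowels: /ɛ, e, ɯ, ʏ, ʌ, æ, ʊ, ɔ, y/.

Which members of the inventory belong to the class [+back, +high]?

Eliminate segments failing any feature: /ɛ, e, ʏ, æ, y/ are [−back]; /ʌ, ɔ/ are [−high]. The remaining /ɯ, ʊ/ satisfy [+back], [+high].

ɯ, ʊ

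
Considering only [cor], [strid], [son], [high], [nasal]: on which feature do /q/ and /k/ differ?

[high]

/q/ (voiceless uvular stop) and /k/ (voiceless velar stop) agree on [−coronal], [−strident], [−sonorant], [−nasal]. They differ on [high] (/q/ [−], /k/ [+]).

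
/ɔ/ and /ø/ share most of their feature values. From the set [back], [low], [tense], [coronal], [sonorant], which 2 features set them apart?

[back], [tense]

/ɔ/ is the mid back rounded lax vowel and /ø/ is the mid front rounded tense vowel. Both are [−low], [−coronal], [+sonorant]. /ɔ/ is [+back] while /ø/ is [−back]; /ɔ/ is [−tense] while /ø/ is [+tense], so the distinguishing features are [back], [tense].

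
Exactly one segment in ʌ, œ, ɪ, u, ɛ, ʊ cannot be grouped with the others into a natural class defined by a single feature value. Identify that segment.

u

/ɛ, ʊ, ʌ, œ, ɪ/ are all [−tense], but /u/ (high back rounded tense vowel) is [+tense]. No other single segment can be removed to leave a set sharing one feature value that the removed segment lacks, so /u/ is the odd one out.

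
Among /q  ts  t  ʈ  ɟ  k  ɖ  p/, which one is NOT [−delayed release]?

/ts/ is the voiceless alveolar affricate, which is [+delayed release]; the rest — /t, ʈ, q, k, ɖ, p, ɟ/ — are [−delayed release].

ts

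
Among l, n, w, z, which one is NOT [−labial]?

Every segment except /w/ is [−labial]. /w/ (labial-velar glide) is [+labial], so it is the exception.

w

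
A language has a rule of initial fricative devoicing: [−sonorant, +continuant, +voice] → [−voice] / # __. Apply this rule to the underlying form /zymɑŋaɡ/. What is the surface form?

The only segment in the rule's environment that also matches [−sonorant, +continuant, +voice] is /z/. Applying [−voice] turns the voiced alveolar fricative into /s/ (voiceless alveolar fricative), giving [symɑŋaɡ].

[symɑŋaɡ]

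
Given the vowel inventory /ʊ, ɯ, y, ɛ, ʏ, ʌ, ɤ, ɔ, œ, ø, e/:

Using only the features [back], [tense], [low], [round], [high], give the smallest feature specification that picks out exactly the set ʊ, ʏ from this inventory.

The class [+high], [−tense] has exactly /ʊ, ʏ/ as its extension in this inventory. No smaller conjunction from the listed features achieves this: [−tense] alone would also admit /ɛ, ʌ, ɔ, œ/; [+high] alone would also admit /ɯ, y/; and checking the remaining single features turns up none with this extension.

[+high, −tense]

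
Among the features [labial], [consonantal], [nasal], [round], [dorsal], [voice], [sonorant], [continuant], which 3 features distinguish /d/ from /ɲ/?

[sonorant], [nasal], [dorsal]

/d/ is the voiced alveolar stop and /ɲ/ is the palatal nasal. Both are [-labial], [+consonantal], [-round], [+voice], [-continuant]. /d/ is [-sonorant] while /ɲ/ is [+sonorant]; /d/ is [-nasal] while /ɲ/ is [+nasal]; /d/ is [-dorsal] while /ɲ/ is [+dorsal], so the distinguishing features are [sonorant], [nasal], [dorsal].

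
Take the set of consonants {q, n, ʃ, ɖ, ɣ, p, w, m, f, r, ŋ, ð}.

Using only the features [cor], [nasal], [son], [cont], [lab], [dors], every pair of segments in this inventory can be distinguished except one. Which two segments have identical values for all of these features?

ð, ʃ

On the given features, /ð/ and /ʃ/ have an identical profile: [+coronal], [−nasal], [−sonorant], [+continuant], [−labial], [−dorsal]. No other two segments in the inventory coincide on all 6 features. (They do differ in [voice], [strident] and [anterior], which are not among the given features.)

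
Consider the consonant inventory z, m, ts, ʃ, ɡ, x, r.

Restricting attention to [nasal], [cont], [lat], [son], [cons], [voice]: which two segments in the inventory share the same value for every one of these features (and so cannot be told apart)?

On the given features, /ʃ/ and /x/ have an identical profile: [−nasal], [+continuant], [−lateral], [−sonorant], [+consonantal], [−voice]. No other two segments in the inventory coincide on all 6 features. (They do differ in [strident], [coronal] and [dorsal], which are not among the given features.)

ʃ, x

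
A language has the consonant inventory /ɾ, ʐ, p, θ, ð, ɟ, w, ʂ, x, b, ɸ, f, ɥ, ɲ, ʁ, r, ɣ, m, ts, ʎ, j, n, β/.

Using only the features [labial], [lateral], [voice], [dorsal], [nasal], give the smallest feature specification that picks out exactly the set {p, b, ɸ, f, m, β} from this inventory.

[+labial, −dorsal]

Every target segment is [+labial], [−dorsal]; each remaining inventory member fails at least one of these. Each conjunct is needed — [−dorsal] alone would also admit /ɾ, ʐ, θ, ð, …/; [+labial] alone would also admit /w, ɥ/ — and no other single listed feature has exactly this extension, so two is the minimum.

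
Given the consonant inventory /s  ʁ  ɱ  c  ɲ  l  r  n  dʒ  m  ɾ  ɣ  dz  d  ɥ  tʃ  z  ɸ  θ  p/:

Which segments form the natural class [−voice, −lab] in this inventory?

Eliminate segments failing any feature: /ʁ, ɱ, ɲ, l, r, n, dʒ, m, ɾ, ɣ, dz, d, ɥ, z/ are [+voice]; /ɸ, p/ are [+labial]. The remaining /s, c, tʃ, θ/ satisfy [−voice], [−labial].

s, c, tʃ, θ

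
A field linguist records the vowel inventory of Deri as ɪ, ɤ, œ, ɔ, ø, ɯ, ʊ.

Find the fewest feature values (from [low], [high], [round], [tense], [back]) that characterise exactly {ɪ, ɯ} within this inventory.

[+high, −round]

The class [+high], [−round] has exactly /ɪ, ɯ/ as its extension in this inventory. No smaller conjunction from the listed features achieves this: [−round] alone would also admit /ɤ/; [+high] alone would also admit /ʊ/; and checking the remaining single features turns up none with this extension.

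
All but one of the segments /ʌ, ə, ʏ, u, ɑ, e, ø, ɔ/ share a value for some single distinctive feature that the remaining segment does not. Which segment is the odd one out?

The remaining segments after removing /ɑ/ share [-low]; /ɑ/ (low back unrounded vowel) is [+low]. For every other candidate removal, the leftover set fails to share any single feature value that the removed segment lacks.

ɑ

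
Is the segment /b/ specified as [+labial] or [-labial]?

/b/ is the voiced bilabial stop. The feature [labial] marks segments articulated with one or both lips; /b/ has this property, so it is [+labial].

[+labial]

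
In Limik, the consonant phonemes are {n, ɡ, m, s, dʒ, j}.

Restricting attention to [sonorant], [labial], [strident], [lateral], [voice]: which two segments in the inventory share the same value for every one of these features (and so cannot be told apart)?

n, j

On the given features, /n/ and /j/ have an identical profile: [+sonorant], [-labial], [-strident], [-lateral], [+voice]. No other two segments in the inventory coincide on all 5 features. (They do differ in [nasal], [continuant] and [dorsal], which are not among the given features.)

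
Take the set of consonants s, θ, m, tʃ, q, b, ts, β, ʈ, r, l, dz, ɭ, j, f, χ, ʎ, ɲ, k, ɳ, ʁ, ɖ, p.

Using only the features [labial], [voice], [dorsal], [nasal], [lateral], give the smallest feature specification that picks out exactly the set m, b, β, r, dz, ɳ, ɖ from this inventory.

Every target segment is [+voice], [−lateral], [−dorsal]; each remaining inventory member fails at least one of these. Each conjunct is needed — [−lateral, −dorsal] alone would also admit /s, θ, tʃ, ts, …/; [+voice, −dorsal] alone would also admit /l, ɭ/; [+voice, −lateral] alone would also admit /j, ɲ, ʁ/ — and no other combination of two listed features has exactly this extension, so three is the minimum.

[+voice, −lateral, −dorsal]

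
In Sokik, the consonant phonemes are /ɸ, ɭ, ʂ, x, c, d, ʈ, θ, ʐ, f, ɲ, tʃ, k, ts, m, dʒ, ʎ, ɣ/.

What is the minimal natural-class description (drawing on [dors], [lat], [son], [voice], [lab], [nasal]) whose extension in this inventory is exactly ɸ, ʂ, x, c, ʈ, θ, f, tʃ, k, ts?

The target set is precisely the extension of [−voice] in this inventory.

[−voice]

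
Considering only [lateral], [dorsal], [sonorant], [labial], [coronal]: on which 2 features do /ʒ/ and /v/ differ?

[labial], [coronal]

The two segments share [-lateral], [-dorsal], [-sonorant]. The only features from the list on which they differ: /ʒ/ is [-labial] while /v/ is [+labial]; /ʒ/ is [+coronal] while /v/ is [-coronal].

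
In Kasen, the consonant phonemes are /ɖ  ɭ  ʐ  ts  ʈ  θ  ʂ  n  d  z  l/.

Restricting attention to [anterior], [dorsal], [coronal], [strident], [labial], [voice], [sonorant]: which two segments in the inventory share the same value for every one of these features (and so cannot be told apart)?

l, n

On the given features, /l/ and /n/ have an identical profile: [+anterior], [-dorsal], [+coronal], [-strident], [-labial], [+voice], [+sonorant]. No other two segments in the inventory coincide on all 7 features. (They do differ in [nasal] and [lateral], which are not among the given features.)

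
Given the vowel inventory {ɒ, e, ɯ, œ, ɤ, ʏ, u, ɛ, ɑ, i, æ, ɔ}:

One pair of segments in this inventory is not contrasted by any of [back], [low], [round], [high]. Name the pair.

/e/ (mid front unrounded tense vowel) and /ɛ/ (mid front unrounded lax vowel) are both [-back], [-low], [-round], [-high], so none of the listed features separates them. (They do differ in [tense], which is not among the given features.) Every other pair in the inventory differs on at least one listed feature.

e, ɛ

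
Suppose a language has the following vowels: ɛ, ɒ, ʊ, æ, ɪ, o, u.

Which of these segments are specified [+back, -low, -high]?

First, the [+back] segments are /ɒ, ʊ, o, u/.
Among these, [-low] gives /ʊ, o, u/.
Of those, [-high] leaves /o/.

o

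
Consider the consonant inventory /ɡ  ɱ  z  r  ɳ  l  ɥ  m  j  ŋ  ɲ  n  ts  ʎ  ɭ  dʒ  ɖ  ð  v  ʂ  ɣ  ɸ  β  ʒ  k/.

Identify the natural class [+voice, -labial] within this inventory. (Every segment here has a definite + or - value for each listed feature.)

ɡ, z, r, ɳ, l, j, ŋ, ɲ, n, ʎ, ɭ, dʒ, ɖ, ð, ɣ, ʒ

Eliminate segments failing any feature: /ɱ, ɥ, m, v, β/ are [+labial]; /ts, ʂ, ɸ, k/ are [-voice]. The remaining /ɡ, z, r, ɳ, l, j, ŋ, ɲ, n, ʎ, ɭ, dʒ, ɖ, ð, ɣ, ʒ/ satisfy [+voice], [-labial].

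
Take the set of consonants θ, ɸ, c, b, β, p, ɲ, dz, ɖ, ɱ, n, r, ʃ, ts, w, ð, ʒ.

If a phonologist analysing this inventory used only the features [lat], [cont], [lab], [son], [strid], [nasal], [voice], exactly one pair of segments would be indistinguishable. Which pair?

/n/ (alveolar nasal) and /ɲ/ (palatal nasal) are both [-lateral], [-continuant], [-labial], [+sonorant], [-strident], [+nasal], [+voice], so none of the listed features separates them. (They do differ in [dorsal], which is not among the given features.) Every other pair in the inventory differs on at least one listed feature.

n, ɲ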